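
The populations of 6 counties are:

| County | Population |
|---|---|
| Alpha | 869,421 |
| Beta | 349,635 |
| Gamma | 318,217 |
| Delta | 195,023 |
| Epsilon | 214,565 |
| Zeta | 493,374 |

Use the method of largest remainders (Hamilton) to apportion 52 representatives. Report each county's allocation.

Alpha=19, Beta=7, Gamma=7, Delta=4, Epsilon=5, Zeta=10

Standard divisor: 2440235 ÷ 52 ≈ 46927.596.
Standard quotas: Alpha 18.5269, Beta 7.4505, Gamma 6.7810, Delta 4.1558, Epsilon 4.5723, Zeta 10.5135.
Lower quotas: Alpha 18, Beta 7, Gamma 6, Delta 4, Epsilon 4, Zeta 10 (sum 49, leaving 3 seats).
Remainders in descending order: Gamma 0.7810, Epsilon 0.5723, Alpha 0.5269, Zeta 0.5135, Beta 0.4505, Delta 0.1558.
Largest remainders: Gamma, Epsilon, Alpha receive the extra seats.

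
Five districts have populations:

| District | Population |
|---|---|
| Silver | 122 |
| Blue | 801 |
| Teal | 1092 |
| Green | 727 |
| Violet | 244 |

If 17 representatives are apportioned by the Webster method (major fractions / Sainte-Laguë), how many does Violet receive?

1

Standard divisor 2986/17 ≈ 175.647; standard quotas: Silver 0.695, Blue 4.560, Teal 6.217, Green 4.139, Violet 1.389.
Rounding to the nearest integer gives Silver 1, Blue 5, Teal 6, Green 4, Violet 1 — total 17, matching the house size, so no adjustment is needed.
Violet receives 1.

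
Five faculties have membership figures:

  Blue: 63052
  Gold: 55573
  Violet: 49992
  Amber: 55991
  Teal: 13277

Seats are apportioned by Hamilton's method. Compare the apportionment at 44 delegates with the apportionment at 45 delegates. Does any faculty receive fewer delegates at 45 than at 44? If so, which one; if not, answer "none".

At 44 seats: Blue 12, Gold 10, Violet 9, Amber 10, Teal 3.
At 45 seats: Blue 12, Gold 11, Violet 9, Amber 11, Teal 2.
Teal drops from 3 to 2.

Teal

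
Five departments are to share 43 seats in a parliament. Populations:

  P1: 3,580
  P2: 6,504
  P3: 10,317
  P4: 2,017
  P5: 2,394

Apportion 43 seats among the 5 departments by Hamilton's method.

Standard divisor: 24812 ÷ 43 ≈ 577.023.
Standard quotas: P1 6.2043, P2 11.2716, P3 17.8797, P4 3.4955, P5 4.1489.
Lower quotas: P1 6, P2 11, P3 17, P4 3, P5 4 (sum 41, leaving 2 seats).
Remainders in descending order: P3 0.8797, P4 0.4955, P2 0.2716, P1 0.2043, P5 0.1489.
Largest remainders: P3, P4 receive the extra seats.

P1 6; P2 11; P3 18; P4 4; P5 4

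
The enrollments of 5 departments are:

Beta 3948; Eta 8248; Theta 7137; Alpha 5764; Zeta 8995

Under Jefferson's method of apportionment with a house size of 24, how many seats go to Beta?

3

Standard divisor 34092/24 ≈ 1420.5; standard quotas: Beta 2.779, Eta 5.806, Theta 5.024, Alpha 4.058, Zeta 6.332.
Rounding down gives 2, 5, 5, 4, 6 = 22 seats, so the divisor must be adjusted.
With modified divisor 1300: modified quotas Beta 3.037, Eta 6.345, Theta 5.490, Alpha 4.434, Zeta 6.919.
Rounding down: Beta 3, Eta 6, Theta 5, Alpha 4, Zeta 6 (total 24).
Beta receives 3.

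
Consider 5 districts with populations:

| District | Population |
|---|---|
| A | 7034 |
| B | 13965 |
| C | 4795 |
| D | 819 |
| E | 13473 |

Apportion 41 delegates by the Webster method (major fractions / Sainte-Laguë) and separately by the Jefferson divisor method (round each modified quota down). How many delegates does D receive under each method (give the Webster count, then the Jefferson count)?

1 and 0

Webster: A 7, B 14, C 5, D 1, E 14.
Jefferson: A 7, B 15, C 5, D 0, E 14.
D gets 1 under Webster and 0 under Jefferson.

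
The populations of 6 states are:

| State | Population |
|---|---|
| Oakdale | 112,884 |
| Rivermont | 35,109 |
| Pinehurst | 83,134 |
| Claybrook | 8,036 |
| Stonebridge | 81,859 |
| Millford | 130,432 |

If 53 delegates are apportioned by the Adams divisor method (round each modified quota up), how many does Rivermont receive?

Standard divisor 451454/53 ≈ 8518; standard quotas: Oakdale 13.252, Rivermont 4.122, Pinehurst 9.760, Claybrook 0.943, Stonebridge 9.610, Millford 15.313.
Rounding up gives 14, 5, 10, 1, 10, 16 = 56 seats, so the divisor must be adjusted.
With modified divisor 8900: modified quotas Oakdale 12.684, Rivermont 3.945, Pinehurst 9.341, Claybrook 0.903, Stonebridge 9.198, Millford 14.655.
Rounding up: Oakdale 13, Rivermont 4, Pinehurst 10, Claybrook 1, Stonebridge 10, Millford 15 (total 53).
Rivermont receives 4.

4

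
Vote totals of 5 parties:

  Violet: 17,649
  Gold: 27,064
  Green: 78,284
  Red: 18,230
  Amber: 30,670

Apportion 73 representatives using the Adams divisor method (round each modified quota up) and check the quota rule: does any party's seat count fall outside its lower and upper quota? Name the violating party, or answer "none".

Green

Standard quotas: Violet 7.495, Gold 11.493, Green 33.245, Red 7.742, Amber 13.025.
Adams allocation: Violet 8, Gold 12, Green 32, Red 8, Amber 13.
Green has quota 33.245 (lower 33, upper 34) but receives 32 — outside the quota interval.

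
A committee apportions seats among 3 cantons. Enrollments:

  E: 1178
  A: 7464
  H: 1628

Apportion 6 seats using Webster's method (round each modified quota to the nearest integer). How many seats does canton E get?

Standard divisor 10270/6 ≈ 1711.667; standard quotas: E 0.688, A 4.361, H 0.951.
Rounding to the nearest integer gives E 1, A 4, H 1 — total 6, matching the house size, so no adjustment is needed.
E receives 1.

1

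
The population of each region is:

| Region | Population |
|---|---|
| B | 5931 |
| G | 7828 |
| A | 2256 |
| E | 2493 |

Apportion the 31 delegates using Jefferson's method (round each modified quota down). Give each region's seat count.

B=10, G=13, A=4, E=4

Standard divisor 18508/31 ≈ 597.032; standard quotas: B 9.934, G 13.112, A 3.779, E 4.176.
Rounding down gives 9, 13, 3, 4 = 29 seats, so the divisor must be adjusted.
With modified divisor 560: modified quotas B 10.591, G 13.979, A 4.029, E 4.452.
Rounding down: B 10, G 13, A 4, E 4 (total 31).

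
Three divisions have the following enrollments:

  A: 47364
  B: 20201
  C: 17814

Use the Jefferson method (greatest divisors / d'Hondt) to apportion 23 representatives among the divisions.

A 13; B 5; C 5

Standard divisor 85379/23 ≈ 3712.13; standard quotas: A 12.759, B 5.442, C 4.799.
Rounding down gives 12, 5, 4 = 21 seats, so the divisor must be adjusted.
With modified divisor 3500: modified quotas A 13.533, B 5.772, C 5.090.
Rounding down: A 13, B 5, C 5 (total 23).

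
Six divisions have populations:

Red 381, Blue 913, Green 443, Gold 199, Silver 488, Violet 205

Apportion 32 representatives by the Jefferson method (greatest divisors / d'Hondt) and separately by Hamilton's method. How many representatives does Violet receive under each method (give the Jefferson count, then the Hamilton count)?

Jefferson: Red 5, Blue 12, Green 5, Gold 2, Silver 6, Violet 2.
Hamilton: Red 5, Blue 11, Green 5, Gold 2, Silver 6, Violet 3.
Violet gets 2 under Jefferson and 3 under Hamilton.

2 and 3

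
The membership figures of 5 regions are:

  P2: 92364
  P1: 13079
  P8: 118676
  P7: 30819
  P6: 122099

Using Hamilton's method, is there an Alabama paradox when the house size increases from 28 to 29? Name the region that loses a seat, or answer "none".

none

At 28 seats: P2 7, P1 1, P8 9, P7 2, P6 9.
At 29 seats: P2 7, P1 1, P8 9, P7 2, P6 10.
No region's allocation decreased.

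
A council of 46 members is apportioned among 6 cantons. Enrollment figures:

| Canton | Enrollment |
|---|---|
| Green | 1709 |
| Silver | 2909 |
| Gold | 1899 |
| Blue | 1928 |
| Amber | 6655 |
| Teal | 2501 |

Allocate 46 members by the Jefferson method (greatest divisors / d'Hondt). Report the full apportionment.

Standard divisor 17601/46 ≈ 382.63; standard quotas: Green 4.466, Silver 7.603, Gold 4.963, Blue 5.039, Amber 17.393, Teal 6.536.
Rounding down gives 4, 7, 4, 5, 17, 6 = 43 seats, so the divisor must be adjusted.
With modified divisor 360: modified quotas Green 4.747, Silver 8.081, Gold 5.275, Blue 5.356, Amber 18.486, Teal 6.947.
Rounding down: Green 4, Silver 8, Gold 5, Blue 5, Amber 18, Teal 6 (total 46).

Green: 4; Silver: 8; Gold: 5; Blue: 5; Amber: 18; Teal: 6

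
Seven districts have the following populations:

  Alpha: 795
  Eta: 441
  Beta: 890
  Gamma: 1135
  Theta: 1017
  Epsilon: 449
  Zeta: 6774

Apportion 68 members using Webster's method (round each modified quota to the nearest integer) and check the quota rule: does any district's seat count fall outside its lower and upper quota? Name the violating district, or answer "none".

Zeta

Standard quotas: Alpha 4.700, Eta 2.607, Beta 5.262, Gamma 6.711, Theta 6.013, Epsilon 2.655, Zeta 40.051.
Webster allocation: Alpha 5, Eta 3, Beta 5, Gamma 7, Theta 6, Epsilon 3, Zeta 39.
Zeta has quota 40.051 (lower 40, upper 41) but receives 39 — outside the quota interval.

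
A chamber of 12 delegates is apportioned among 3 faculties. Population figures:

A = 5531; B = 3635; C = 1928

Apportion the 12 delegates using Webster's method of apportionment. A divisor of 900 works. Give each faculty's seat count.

With modified divisor 900: modified quotas A 6.146, B 4.039, C 2.142.
Rounding to the nearest integer: A 6, B 4, C 2 (total 12).

A: 6, B: 4, C: 2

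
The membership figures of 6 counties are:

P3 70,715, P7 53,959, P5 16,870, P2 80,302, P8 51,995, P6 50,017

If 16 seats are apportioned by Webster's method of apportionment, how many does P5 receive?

1

Standard divisor 323858/16 ≈ 20241.125; standard quotas: P3 3.494, P7 2.666, P5 0.833, P2 3.967, P8 2.569, P6 2.471.
Rounding to the nearest integer gives P3 3, P7 3, P5 1, P2 4, P8 3, P6 2 — total 16, matching the house size, so no adjustment is needed.
P5 receives 1.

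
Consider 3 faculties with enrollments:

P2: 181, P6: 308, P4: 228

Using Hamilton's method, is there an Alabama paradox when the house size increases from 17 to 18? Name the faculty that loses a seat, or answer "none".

none

At 17 seats: P2 4, P6 7, P4 6.
At 18 seats: P2 4, P6 8, P4 6.
No faculty's allocation decreased.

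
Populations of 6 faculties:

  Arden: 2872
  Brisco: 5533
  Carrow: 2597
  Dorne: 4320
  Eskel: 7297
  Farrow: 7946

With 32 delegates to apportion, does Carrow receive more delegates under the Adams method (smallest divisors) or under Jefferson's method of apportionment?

Adams: Arden 3, Brisco 6, Carrow 3, Dorne 5, Eskel 7, Farrow 8.
Jefferson: Arden 3, Brisco 6, Carrow 2, Dorne 4, Eskel 8, Farrow 9.
Carrow gets 3 under Adams and 2 under Jefferson.

Adams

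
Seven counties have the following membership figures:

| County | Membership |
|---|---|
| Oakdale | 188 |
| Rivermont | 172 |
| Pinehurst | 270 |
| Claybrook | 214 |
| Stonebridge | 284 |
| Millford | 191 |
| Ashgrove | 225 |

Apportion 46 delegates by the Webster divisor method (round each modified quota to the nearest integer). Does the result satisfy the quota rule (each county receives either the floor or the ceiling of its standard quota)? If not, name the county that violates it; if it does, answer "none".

none

Standard quotas: Oakdale 5.601, Rivermont 5.124, Pinehurst 8.044, Claybrook 6.376, Stonebridge 8.461, Millford 5.690, Ashgrove 6.703.
Webster allocation: Oakdale 6, Rivermont 5, Pinehurst 8, Claybrook 6, Stonebridge 8, Millford 6, Ashgrove 7.
Every allocation lies between the lower and upper quota.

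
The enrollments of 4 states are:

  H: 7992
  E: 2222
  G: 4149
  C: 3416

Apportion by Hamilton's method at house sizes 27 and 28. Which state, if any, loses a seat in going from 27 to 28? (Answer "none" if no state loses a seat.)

E

At 27 seats: H 12, E 4, G 6, C 5.
At 28 seats: H 13, E 3, G 7, C 5.
E drops from 4 to 3.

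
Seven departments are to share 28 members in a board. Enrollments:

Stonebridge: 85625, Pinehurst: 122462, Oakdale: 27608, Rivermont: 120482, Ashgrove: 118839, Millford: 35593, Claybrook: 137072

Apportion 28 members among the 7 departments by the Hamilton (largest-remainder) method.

The standard divisor is 647681/28 ≈ 23131.464.
Standard quotas: Stonebridge 3.7017, Pinehurst 5.2942, Oakdale 1.1935, Rivermont 5.2086, Ashgrove 5.1375, Millford 1.5387, Claybrook 5.9258.
Lower quotas: Stonebridge 3, Pinehurst 5, Oakdale 1, Rivermont 5, Ashgrove 5, Millford 1, Claybrook 5 (sum 25, leaving 3 seats).
Remainders in descending order: Claybrook 0.9258, Stonebridge 0.7017, Millford 0.5387, Pinehurst 0.2942, Rivermont 0.2086, Oakdale 0.1935, Ashgrove 0.1375.
The surplus seats go to Claybrook, Stonebridge, Millford.

Stonebridge 4, Pinehurst 5, Oakdale 1, Rivermont 5, Ashgrove 5, Millford 2, Claybrook 6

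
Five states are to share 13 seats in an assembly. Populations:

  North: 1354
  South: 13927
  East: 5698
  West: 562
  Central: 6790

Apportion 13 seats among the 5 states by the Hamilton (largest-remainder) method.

North=1, South=6, East=3, West=0, Central=3

Total 28331; standard divisor 28331/13 ≈ 2179.308.
Standard quotas: North 0.6213, South 6.3906, East 2.6146, West 0.2579, Central 3.1157.
Lower quotas: North 0, South 6, East 2, West 0, Central 3 (sum 11, leaving 2 seats).
Remainders in descending order: North 0.6213, East 0.6146, South 0.3906, West 0.2579, Central 0.1157.
Largest remainders: North, East receive the extra seats.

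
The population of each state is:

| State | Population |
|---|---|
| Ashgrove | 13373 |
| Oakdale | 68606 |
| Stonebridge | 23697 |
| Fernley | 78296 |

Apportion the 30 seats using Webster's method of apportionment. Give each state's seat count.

Standard divisor 183972/30 ≈ 6132.4; standard quotas: Ashgrove 2.181, Oakdale 11.187, Stonebridge 3.864, Fernley 12.768.
Rounding to the nearest integer gives Ashgrove 2, Oakdale 11, Stonebridge 4, Fernley 13 — total 30, matching the house size, so no adjustment is needed.

Ashgrove=2; Oakdale=11; Stonebridge=4; Fernley=13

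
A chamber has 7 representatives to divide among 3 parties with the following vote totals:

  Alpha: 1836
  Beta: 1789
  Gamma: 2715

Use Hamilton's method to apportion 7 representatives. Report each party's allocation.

The standard divisor is 6340/7 ≈ 905.714.
Standard quotas: Alpha 2.027, Beta 1.975, Gamma 2.998.
Lower quotas: Alpha 2, Beta 1, Gamma 2 (sum 5, leaving 2 seats).
Remainders in descending order: Gamma 0.998, Beta 0.975, Alpha 0.027.
The surplus seats go to Gamma, Beta.

Alpha=2, Beta=2, Gamma=3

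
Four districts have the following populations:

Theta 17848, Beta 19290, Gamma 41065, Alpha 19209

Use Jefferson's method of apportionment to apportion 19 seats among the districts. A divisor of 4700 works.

With modified divisor 4700: modified quotas Theta 3.797, Beta 4.104, Gamma 8.737, Alpha 4.087.
Rounding down: Theta 3, Beta 4, Gamma 8, Alpha 4 (total 19).

Theta: 3, Beta: 4, Gamma: 8, Alpha: 4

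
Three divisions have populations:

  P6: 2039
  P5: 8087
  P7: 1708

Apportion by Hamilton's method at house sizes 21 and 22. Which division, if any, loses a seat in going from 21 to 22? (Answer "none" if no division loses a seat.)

At 21 seats: P6 4, P5 14, P7 3.
At 22 seats: P6 4, P5 15, P7 3.
No division's allocation decreased.

none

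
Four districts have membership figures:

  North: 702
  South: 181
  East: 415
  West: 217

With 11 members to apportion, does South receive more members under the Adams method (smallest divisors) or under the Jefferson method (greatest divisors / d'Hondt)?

Adams: North 4, South 2, East 3, West 2.
Jefferson: North 6, South 1, East 3, West 1.
South gets 2 under Adams and 1 under Jefferson.

Adams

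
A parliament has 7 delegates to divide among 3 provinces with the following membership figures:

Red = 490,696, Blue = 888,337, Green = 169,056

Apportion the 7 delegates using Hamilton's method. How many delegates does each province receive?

Red: 2; Blue: 4; Green: 1

The standard divisor is 1548089/7 ≈ 221155.571.
Standard quotas: Red 2.2188, Blue 4.0168, Green 0.7644.
Lower quotas: Red 2, Blue 4, Green 0 (sum 6, leaving 1 seat).
Remainders in descending order: Green 0.7644, Red 0.2188, Blue 0.0168.
Largest remainder: Green receives the extra seat.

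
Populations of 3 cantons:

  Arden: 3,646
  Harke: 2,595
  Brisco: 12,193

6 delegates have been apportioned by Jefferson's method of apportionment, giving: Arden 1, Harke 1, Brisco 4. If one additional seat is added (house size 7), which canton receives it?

Brisco

Priority for the next seat is population ÷ (current seats + 1).
Priorities: Arden 1823.000, Harke 1297.500, Brisco 2438.600.
Highest priority: Brisco.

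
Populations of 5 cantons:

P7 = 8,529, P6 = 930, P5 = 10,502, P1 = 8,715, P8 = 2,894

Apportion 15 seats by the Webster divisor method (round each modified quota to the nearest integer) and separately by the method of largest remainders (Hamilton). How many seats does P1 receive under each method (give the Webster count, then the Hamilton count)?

5 and 4

Webster: P7 4, P6 0, P5 5, P1 5, P8 1.
Hamilton: P7 4, P6 1, P5 5, P1 4, P8 1.
P1 gets 5 under Webster and 4 under Hamilton.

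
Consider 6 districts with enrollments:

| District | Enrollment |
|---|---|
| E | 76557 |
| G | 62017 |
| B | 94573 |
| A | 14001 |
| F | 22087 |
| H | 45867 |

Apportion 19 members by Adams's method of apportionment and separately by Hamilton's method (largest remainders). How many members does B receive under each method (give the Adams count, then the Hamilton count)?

5 and 6

Adams: E 4, G 4, B 5, A 1, F 2, H 3.
Hamilton: E 4, G 4, B 6, A 1, F 1, H 3.
B gets 5 under Adams and 6 under Hamilton.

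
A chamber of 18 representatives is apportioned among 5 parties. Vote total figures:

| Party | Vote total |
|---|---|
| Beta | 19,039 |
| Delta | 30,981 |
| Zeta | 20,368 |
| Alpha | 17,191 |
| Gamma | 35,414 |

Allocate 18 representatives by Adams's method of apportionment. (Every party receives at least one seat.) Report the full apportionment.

Standard divisor 122993/18 ≈ 6832.944; standard quotas: Beta 2.786, Delta 4.534, Zeta 2.981, Alpha 2.516, Gamma 5.183.
Rounding up gives 3, 5, 3, 3, 6 = 20 seats, so the divisor must be adjusted.
With modified divisor 8200: modified quotas Beta 2.322, Delta 3.778, Zeta 2.484, Alpha 2.096, Gamma 4.319.
Rounding up: Beta 3, Delta 4, Zeta 3, Alpha 3, Gamma 5 (total 18).

Beta 3, Delta 4, Zeta 3, Alpha 3, Gamma 5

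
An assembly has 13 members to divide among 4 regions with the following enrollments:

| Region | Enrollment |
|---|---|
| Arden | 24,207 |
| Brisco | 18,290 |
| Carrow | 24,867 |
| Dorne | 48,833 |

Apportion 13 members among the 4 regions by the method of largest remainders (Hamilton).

The standard divisor is 116197/13 ≈ 8938.231.
Standard quotas: Arden 2.7083, Brisco 2.0463, Carrow 2.7821, Dorne 5.4634.
Lower quotas: Arden 2, Brisco 2, Carrow 2, Dorne 5 (sum 11, leaving 2 seats).
Remainders in descending order: Carrow 0.7821, Arden 0.7083, Dorne 0.4634, Brisco 0.0463.
Largest remainders: Carrow, Arden receive the extra seats.

Arden 3, Brisco 2, Carrow 3, Dorne 5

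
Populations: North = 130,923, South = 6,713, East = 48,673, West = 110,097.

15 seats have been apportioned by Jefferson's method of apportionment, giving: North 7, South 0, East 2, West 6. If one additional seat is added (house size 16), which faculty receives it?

Priority for the next seat is population ÷ (current seats + 1).
Priorities: North 16365.375, South 6713.000, East 16224.333, West 15728.143.
Highest priority: North.

North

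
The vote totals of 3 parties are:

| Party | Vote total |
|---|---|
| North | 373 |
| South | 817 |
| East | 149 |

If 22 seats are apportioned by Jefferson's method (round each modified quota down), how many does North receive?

Standard divisor 1339/22 ≈ 60.864; standard quotas: North 6.128, South 13.423, East 2.448.
Rounding down gives 6, 13, 2 = 21 seats, so the divisor must be adjusted.
With modified divisor 56: modified quotas North 6.661, South 14.589, East 2.661.
Rounding down: North 6, South 14, East 2 (total 22).
North receives 6.

6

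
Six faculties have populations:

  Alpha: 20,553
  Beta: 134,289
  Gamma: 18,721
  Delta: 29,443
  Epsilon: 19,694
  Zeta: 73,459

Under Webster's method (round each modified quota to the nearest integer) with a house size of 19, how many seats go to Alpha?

1

Standard divisor 296159/19 ≈ 15587.316; standard quotas: Alpha 1.319, Beta 8.615, Gamma 1.201, Delta 1.889, Epsilon 1.263, Zeta 4.713.
Rounding to the nearest integer gives Alpha 1, Beta 9, Gamma 1, Delta 2, Epsilon 1, Zeta 5 — total 19, matching the house size, so no adjustment is needed.
Alpha receives 1.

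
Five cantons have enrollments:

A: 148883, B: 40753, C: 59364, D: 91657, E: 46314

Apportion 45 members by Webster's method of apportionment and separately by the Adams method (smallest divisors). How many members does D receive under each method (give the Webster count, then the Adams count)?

11 and 10

Webster: A 17, B 5, C 7, D 11, E 5.
Adams: A 17, B 5, C 7, D 10, E 6.
D gets 11 under Webster and 10 under Adams.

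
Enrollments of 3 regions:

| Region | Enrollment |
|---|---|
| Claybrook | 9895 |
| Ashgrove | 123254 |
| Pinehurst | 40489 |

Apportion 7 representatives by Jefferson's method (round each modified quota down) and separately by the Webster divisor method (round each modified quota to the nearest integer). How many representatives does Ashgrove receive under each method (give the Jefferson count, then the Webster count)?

Jefferson: Claybrook 0, Ashgrove 6, Pinehurst 1.
Webster: Claybrook 0, Ashgrove 5, Pinehurst 2.
Ashgrove gets 6 under Jefferson and 5 under Webster.

6 and 5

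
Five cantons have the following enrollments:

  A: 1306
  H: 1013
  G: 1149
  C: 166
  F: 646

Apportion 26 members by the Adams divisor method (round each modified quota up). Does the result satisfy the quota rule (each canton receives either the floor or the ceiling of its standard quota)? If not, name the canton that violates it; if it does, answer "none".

Standard quotas: A 7.934, H 6.154, G 6.980, C 1.008, F 3.924.
Adams allocation: A 8, H 6, G 7, C 1, F 4.
Every allocation lies between the lower and upper quota.

none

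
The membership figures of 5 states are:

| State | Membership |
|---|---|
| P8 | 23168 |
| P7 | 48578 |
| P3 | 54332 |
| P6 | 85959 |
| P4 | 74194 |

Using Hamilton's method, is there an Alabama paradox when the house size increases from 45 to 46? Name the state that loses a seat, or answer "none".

At 45 seats: P8 4, P7 8, P3 8, P6 13, P4 12.
At 46 seats: P8 3, P7 8, P3 9, P6 14, P4 12.
P8 drops from 4 to 3.

P8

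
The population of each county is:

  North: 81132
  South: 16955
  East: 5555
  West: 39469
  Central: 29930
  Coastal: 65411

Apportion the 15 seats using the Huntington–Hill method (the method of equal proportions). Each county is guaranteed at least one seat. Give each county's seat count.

North=5; South=1; East=1; West=2; Central=2; Coastal=4

With divisor 17127: modified quotas North 4.737, South 0.990, East 0.324, West 2.304, Central 1.748, Coastal 3.819.
Geometric-mean thresholds: North √(4·5)=4.472, South (min 1), East (min 1), West √(2·3)=2.449, Central √(1·2)=1.414, Coastal √(3·4)=3.464.
Each quota rounded against its threshold gives North 5, South 1, East 1, West 2, Central 2, Coastal 4 (total 15).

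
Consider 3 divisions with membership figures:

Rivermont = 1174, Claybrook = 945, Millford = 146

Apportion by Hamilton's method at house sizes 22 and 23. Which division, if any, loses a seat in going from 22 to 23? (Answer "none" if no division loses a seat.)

Millford

At 22 seats: Rivermont 11, Claybrook 9, Millford 2.
At 23 seats: Rivermont 12, Claybrook 10, Millford 1.
Millford drops from 2 to 1.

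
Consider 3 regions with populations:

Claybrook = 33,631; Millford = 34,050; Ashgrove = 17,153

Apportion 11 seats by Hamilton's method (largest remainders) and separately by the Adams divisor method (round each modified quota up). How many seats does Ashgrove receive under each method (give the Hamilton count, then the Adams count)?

Hamilton: Claybrook 4, Millford 5, Ashgrove 2.
Adams: Claybrook 4, Millford 4, Ashgrove 3.
Ashgrove gets 2 under Hamilton and 3 under Adams.

2 and 3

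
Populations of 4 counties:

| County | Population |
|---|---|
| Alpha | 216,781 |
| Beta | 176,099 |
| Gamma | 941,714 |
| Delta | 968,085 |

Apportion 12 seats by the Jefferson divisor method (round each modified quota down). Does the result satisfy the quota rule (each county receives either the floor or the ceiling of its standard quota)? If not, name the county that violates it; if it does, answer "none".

Standard quotas: Alpha 1.130, Beta 0.918, Gamma 4.908, Delta 5.045.
Jefferson allocation: Alpha 1, Beta 1, Gamma 5, Delta 5.
Every allocation lies between the lower and upper quota.

none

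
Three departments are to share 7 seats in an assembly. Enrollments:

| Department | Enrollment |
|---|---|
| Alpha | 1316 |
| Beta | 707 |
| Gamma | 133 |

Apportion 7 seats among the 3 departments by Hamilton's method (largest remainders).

The standard divisor is 2156/7 = 308.
Standard quotas: Alpha 4.273, Beta 2.295, Gamma 0.432.
Lower quotas: Alpha 4, Beta 2, Gamma 0 (sum 6, leaving 1 seat).
Remainders in descending order: Gamma 0.432, Beta 0.295, Alpha 0.273.
The surplus seat goes to Gamma.

Alpha 4; Beta 2; Gamma 1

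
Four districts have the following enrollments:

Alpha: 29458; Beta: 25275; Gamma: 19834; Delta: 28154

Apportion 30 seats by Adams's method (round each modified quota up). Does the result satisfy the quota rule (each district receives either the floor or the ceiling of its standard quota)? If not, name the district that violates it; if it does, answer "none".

none

Standard quotas: Alpha 8.603, Beta 7.382, Gamma 5.793, Delta 8.222.
Adams allocation: Alpha 9, Beta 7, Gamma 6, Delta 8.
Every allocation lies between the lower and upper quota.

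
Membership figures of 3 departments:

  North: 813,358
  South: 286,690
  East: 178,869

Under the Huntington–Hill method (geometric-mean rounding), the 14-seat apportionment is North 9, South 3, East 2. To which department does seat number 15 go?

Priority for the next seat is population ÷ (√(s·(s+1))).
Priorities: North 85735.461, South 82760.274, East 73022.963.
Highest priority: North.

North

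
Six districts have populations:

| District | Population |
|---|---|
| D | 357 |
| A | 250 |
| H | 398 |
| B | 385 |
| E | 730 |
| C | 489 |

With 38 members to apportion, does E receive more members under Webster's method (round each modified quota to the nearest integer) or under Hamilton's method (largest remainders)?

Webster: D 5, A 4, H 6, B 6, E 10, C 7.
Hamilton: D 5, A 4, H 6, B 5, E 11, C 7.
E gets 10 under Webster and 11 under Hamilton.

Hamilton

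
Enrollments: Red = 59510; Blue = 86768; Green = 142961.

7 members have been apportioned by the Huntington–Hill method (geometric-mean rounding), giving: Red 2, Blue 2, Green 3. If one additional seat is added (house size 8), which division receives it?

Priority for the next seat is population ÷ (√(s·(s+1))).
Priorities: Red 24294.856, Blue 35422.888, Green 41269.286.
Highest priority: Green.

Green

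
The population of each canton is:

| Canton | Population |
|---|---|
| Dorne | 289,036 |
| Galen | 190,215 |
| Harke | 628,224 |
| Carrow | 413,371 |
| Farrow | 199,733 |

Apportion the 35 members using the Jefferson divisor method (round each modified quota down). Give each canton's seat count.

Standard divisor 1720579/35 ≈ 49159.4; standard quotas: Dorne 5.880, Galen 3.869, Harke 12.779, Carrow 8.409, Farrow 4.063.
Rounding down gives 5, 3, 12, 8, 4 = 32 seats, so the divisor must be adjusted.
With modified divisor 46700: modified quotas Dorne 6.189, Galen 4.073, Harke 13.452, Carrow 8.852, Farrow 4.277.
Rounding down: Dorne 6, Galen 4, Harke 13, Carrow 8, Farrow 4 (total 35).

Dorne: 6; Galen: 4; Harke: 13; Carrow: 8; Farrow: 4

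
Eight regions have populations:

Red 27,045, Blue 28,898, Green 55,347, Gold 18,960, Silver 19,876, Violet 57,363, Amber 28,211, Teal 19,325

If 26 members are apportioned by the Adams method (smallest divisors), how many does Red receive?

3

Standard divisor 255025/26 ≈ 9808.654; standard quotas: Red 2.757, Blue 2.946, Green 5.643, Gold 1.933, Silver 2.026, Violet 5.848, Amber 2.876, Teal 1.970.
Rounding up gives 3, 3, 6, 2, 3, 6, 3, 2 = 28 seats, so the divisor must be adjusted.
With modified divisor 11300: modified quotas Red 2.393, Blue 2.557, Green 4.898, Gold 1.678, Silver 1.759, Violet 5.076, Amber 2.497, Teal 1.710.
Rounding up: Red 3, Blue 3, Green 5, Gold 2, Silver 2, Violet 6, Amber 3, Teal 2 (total 26).
Red receives 3.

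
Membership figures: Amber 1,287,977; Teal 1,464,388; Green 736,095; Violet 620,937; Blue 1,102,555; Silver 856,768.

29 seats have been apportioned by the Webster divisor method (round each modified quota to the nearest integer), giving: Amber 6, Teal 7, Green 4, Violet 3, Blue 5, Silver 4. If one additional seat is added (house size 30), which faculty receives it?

Priority for the next seat is population ÷ (current seats + 0.5).
Priorities: Amber 198150.308, Teal 195251.733, Green 163576.667, Violet 177410.571, Blue 200464.545, Silver 190392.889.
Highest priority: Blue.

Blue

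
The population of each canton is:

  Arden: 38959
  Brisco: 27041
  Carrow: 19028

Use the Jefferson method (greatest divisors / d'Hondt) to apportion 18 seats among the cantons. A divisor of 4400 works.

With modified divisor 4400: modified quotas Arden 8.854, Brisco 6.146, Carrow 4.325.
Rounding down: Arden 8, Brisco 6, Carrow 4 (total 18).

Arden=8, Brisco=6, Carrow=4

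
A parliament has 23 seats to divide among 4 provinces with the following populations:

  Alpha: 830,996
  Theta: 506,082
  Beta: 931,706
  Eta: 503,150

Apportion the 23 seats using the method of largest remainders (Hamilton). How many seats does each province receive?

Alpha: 7, Theta: 4, Beta: 8, Eta: 4

Total 2771934; standard divisor 2771934/23 ≈ 120518.87.
Standard quotas: Alpha 6.8952, Theta 4.1992, Beta 7.7308, Eta 4.1749.
Lower quotas: Alpha 6, Theta 4, Beta 7, Eta 4 (sum 21, leaving 2 seats).
Remainders in descending order: Alpha 0.8952, Beta 0.7308, Theta 0.1992, Eta 0.1749.
The surplus seats go to Alpha, Beta.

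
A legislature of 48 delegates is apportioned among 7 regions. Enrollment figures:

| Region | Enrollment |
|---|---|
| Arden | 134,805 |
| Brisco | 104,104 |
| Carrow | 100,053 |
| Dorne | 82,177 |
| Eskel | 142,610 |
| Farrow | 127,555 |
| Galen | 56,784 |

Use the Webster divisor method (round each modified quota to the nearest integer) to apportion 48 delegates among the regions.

Standard divisor 748088/48 ≈ 15585.167; standard quotas: Arden 8.650, Brisco 6.680, Carrow 6.420, Dorne 5.273, Eskel 9.150, Farrow 8.184, Galen 3.643.
Rounding to the nearest integer gives Arden 9, Brisco 7, Carrow 6, Dorne 5, Eskel 9, Farrow 8, Galen 4 — total 48, matching the house size, so no adjustment is needed.

Arden 9, Brisco 7, Carrow 6, Dorne 5, Eskel 9, Farrow 8, Galen 4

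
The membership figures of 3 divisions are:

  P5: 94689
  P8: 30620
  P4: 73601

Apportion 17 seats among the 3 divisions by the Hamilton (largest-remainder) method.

P5: 8; P8: 3; P4: 6

Total 198910; standard divisor 198910/17 ≈ 11700.588.
Standard quotas: P5 8.0927, P8 2.6170, P4 6.2904.
Lower quotas: P5 8, P8 2, P4 6 (sum 16, leaving 1 seat).
Remainders in descending order: P8 0.6170, P4 0.2904, P5 0.0927.
Largest remainder: P8 receives the extra seat.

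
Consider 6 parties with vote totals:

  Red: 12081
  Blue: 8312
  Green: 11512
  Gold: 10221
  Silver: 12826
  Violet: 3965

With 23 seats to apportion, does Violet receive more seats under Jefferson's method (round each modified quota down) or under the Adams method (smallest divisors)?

Jefferson: Red 5, Blue 3, Green 5, Gold 4, Silver 5, Violet 1.
Adams: Red 5, Blue 3, Green 4, Gold 4, Silver 5, Violet 2.
Violet gets 1 under Jefferson and 2 under Adams.

Adams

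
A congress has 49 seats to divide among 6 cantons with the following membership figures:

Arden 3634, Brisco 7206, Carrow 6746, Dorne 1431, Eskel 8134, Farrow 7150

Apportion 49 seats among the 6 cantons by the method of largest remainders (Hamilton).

Total 34301; standard divisor 34301/49 ≈ 700.02.
Standard quotas: Arden 5.1913, Brisco 10.2940, Carrow 9.6369, Dorne 2.0442, Eskel 11.6197, Farrow 10.2140.
Lower quotas: Arden 5, Brisco 10, Carrow 9, Dorne 2, Eskel 11, Farrow 10 (sum 47, leaving 2 seats).
Remainders in descending order: Carrow 0.6369, Eskel 0.6197, Brisco 0.2940, Farrow 0.2140, Arden 0.1913, Dorne 0.0442.
The surplus seats go to Carrow, Eskel.

Arden 5; Brisco 10; Carrow 10; Dorne 2; Eskel 12; Farrow 10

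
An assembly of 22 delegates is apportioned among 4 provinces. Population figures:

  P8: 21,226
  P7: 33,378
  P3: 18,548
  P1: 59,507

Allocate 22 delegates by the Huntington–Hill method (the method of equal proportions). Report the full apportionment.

With divisor 6111: modified quotas P8 3.473, P7 5.462, P3 3.035, P1 9.738.
Geometric-mean thresholds: P8 √(3·4)=3.464, P7 √(5·6)=5.477, P3 √(3·4)=3.464, P1 √(9·10)=9.487.
Each quota rounded against its threshold gives P8 4, P7 5, P3 3, P1 10 (total 22).

P8=4, P7=5, P3=3, P1=10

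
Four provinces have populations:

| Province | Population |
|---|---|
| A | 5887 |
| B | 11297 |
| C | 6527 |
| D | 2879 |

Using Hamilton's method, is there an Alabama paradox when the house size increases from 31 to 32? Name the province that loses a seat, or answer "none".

none

At 31 seats: A 7, B 13, C 8, D 3.
At 32 seats: A 7, B 14, C 8, D 3.
No province's allocation decreased.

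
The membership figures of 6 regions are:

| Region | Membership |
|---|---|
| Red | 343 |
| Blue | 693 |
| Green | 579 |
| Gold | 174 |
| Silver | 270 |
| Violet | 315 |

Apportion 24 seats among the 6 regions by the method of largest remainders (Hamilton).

The standard divisor is 2374/24 ≈ 98.917.
Standard quotas: Red 3.468, Blue 7.006, Green 5.853, Gold 1.759, Silver 2.730, Violet 3.184.
Lower quotas: Red 3, Blue 7, Green 5, Gold 1, Silver 2, Violet 3 (sum 21, leaving 3 seats).
Remainders in descending order: Green 0.853, Gold 0.759, Silver 0.730, Red 0.468, Violet 0.184, Blue 0.006.
Largest remainders: Green, Gold, Silver receive the extra seats.

Red: 3; Blue: 7; Green: 6; Gold: 2; Silver: 3; Violet: 3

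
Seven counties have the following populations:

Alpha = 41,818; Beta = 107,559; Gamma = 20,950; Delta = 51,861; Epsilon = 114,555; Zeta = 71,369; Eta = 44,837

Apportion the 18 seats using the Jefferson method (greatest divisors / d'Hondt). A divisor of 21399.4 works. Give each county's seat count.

With modified divisor 21399.4: modified quotas Alpha 1.954, Beta 5.026, Gamma 0.979, Delta 2.423, Epsilon 5.353, Zeta 3.335, Eta 2.095.
Rounding down: Alpha 1, Beta 5, Gamma 0, Delta 2, Epsilon 5, Zeta 3, Eta 2 (total 18).

Alpha: 1, Beta: 5, Gamma: 0, Delta: 2, Epsilon: 5, Zeta: 3, Eta: 2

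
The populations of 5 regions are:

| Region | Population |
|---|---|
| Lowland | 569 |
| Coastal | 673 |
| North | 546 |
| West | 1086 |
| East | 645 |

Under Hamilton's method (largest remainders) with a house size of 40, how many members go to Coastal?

The standard divisor is 3519/40 ≈ 87.975.
Standard quotas: Lowland 6.468, Coastal 7.650, North 6.206, West 12.344, East 7.332.
Lower quotas: Lowland 6, Coastal 7, North 6, West 12, East 7 (sum 38, leaving 2 seats).
Remainders in descending order: Coastal 0.650, Lowland 0.468, West 0.344, East 0.332, North 0.206.
The surplus seats go to Coastal, Lowland.
Coastal receives 8.

8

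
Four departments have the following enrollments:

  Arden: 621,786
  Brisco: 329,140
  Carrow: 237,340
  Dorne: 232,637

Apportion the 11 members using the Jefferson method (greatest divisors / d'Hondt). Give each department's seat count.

Standard divisor 1420903/11 ≈ 129173; standard quotas: Arden 4.814, Brisco 2.548, Carrow 1.837, Dorne 1.801.
Rounding down gives 4, 2, 1, 1 = 8 seats, so the divisor must be adjusted.
With modified divisor 113000: modified quotas Arden 5.503, Brisco 2.913, Carrow 2.100, Dorne 2.059.
Rounding down: Arden 5, Brisco 2, Carrow 2, Dorne 2 (total 11).

Arden 5, Brisco 2, Carrow 2, Dorne 2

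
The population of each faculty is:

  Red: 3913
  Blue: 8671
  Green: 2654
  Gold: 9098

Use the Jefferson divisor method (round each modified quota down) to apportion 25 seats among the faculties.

Red=4, Blue=9, Green=2, Gold=10

Standard divisor 24336/25 ≈ 973.44; standard quotas: Red 4.020, Blue 8.908, Green 2.726, Gold 9.346.
Rounding down gives 4, 8, 2, 9 = 23 seats, so the divisor must be adjusted.
With modified divisor 900: modified quotas Red 4.348, Blue 9.634, Green 2.949, Gold 10.109.
Rounding down: Red 4, Blue 9, Green 2, Gold 10 (total 25).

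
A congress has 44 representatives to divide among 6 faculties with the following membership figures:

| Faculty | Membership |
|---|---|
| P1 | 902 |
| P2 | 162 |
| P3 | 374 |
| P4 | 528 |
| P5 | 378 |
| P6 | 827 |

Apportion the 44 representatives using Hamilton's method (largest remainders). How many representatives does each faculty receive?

P1 13; P2 2; P3 5; P4 7; P5 5; P6 12

Standard divisor: 3171 ÷ 44 ≈ 72.068.
Standard quotas: P1 12.516, P2 2.248, P3 5.190, P4 7.326, P5 5.245, P6 11.475.
Lower quotas: P1 12, P2 2, P3 5, P4 7, P5 5, P6 11 (sum 42, leaving 2 seats).
Remainders in descending order: P1 0.516, P6 0.475, P4 0.326, P2 0.248, P5 0.245, P3 0.190.
The surplus seats go to P1, P6.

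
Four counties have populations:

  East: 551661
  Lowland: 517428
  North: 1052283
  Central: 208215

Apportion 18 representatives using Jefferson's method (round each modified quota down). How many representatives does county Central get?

1

Standard divisor 2329587/18 ≈ 129421.5; standard quotas: East 4.263, Lowland 3.998, North 8.131, Central 1.609.
Rounding down gives 4, 3, 8, 1 = 16 seats, so the divisor must be adjusted.
With modified divisor 113600: modified quotas East 4.856, Lowland 4.555, North 9.263, Central 1.833.
Rounding down: East 4, Lowland 4, North 9, Central 1 (total 18).
Central receives 1.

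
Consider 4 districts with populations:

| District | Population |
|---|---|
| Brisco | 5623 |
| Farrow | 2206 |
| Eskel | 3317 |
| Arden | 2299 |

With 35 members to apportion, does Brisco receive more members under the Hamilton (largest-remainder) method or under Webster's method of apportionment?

Hamilton: Brisco 15, Farrow 6, Eskel 8, Arden 6.
Webster: Brisco 14, Farrow 6, Eskel 9, Arden 6.
Brisco gets 15 under Hamilton and 14 under Webster.

Hamilton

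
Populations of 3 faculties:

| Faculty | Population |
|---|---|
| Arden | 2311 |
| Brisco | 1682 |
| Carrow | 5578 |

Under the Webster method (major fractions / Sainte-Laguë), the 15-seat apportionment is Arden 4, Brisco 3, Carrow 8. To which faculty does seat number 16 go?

Priority for the next seat is population ÷ (current seats + 0.5).
Priorities: Arden 513.556, Brisco 480.571, Carrow 656.235.
Highest priority: Carrow.

Carrow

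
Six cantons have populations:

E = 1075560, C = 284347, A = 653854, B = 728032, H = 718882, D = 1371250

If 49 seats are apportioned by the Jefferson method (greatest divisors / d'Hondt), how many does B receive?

Standard divisor 4831925/49 ≈ 98610.714; standard quotas: E 10.907, C 2.884, A 6.631, B 7.383, H 7.290, D 13.906.
Rounding down gives 10, 2, 6, 7, 7, 13 = 45 seats, so the divisor must be adjusted.
With modified divisor 92400: modified quotas E 11.640, C 3.077, A 7.076, B 7.879, H 7.780, D 14.840.
Rounding down: E 11, C 3, A 7, B 7, H 7, D 14 (total 49).
B receives 7.

7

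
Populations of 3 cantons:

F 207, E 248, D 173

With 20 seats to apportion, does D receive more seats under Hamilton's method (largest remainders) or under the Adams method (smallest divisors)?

Adams

Hamilton: F 7, E 8, D 5.
Adams: F 6, E 8, D 6.
D gets 5 under Hamilton and 6 under Adams.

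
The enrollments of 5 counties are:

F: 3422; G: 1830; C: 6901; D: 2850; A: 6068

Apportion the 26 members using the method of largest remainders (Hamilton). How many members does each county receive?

F: 4, G: 2, C: 9, D: 4, A: 7

Total 21071; standard divisor 21071/26 ≈ 810.423.
Standard quotas: F 4.2225, G 2.2581, C 8.5153, D 3.5167, A 7.4874.
Lower quotas: F 4, G 2, C 8, D 3, A 7 (sum 24, leaving 2 seats).
Remainders in descending order: D 0.5167, C 0.5153, A 0.4874, G 0.2581, F 0.2225.
The surplus seats go to D, C.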